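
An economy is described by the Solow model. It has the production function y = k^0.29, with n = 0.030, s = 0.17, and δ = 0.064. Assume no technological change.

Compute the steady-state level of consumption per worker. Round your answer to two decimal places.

At the steady state, Δk = 0, so s·k^α = (n + δ)·k.
Rearranging, k^(1−α) = s / (n + δ).
k^0.71 = 0.17 / (0.030 + 0.064) = 0.17 / 0.094 = 1.8085
k* = 1.8085^(1/0.71) ≈ 2.3037
y* = (k*)^α = 2.3037^0.29 ≈ 1.2738
c* = (1 − s)·y* = (1 − 0.17) × 1.2738 ≈ 1.0573

c* ≈ 1.06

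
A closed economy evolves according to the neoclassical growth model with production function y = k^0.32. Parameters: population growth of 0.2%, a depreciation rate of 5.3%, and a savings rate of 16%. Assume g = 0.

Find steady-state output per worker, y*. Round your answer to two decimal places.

Steady state requires s·f(k) = (n + δ)·k, i.e. s·k^α = (n + δ)·k.
Rearranging, k^(1−α) = s / (n + δ).
k^0.68 = 0.16 / (0.002 + 0.053) = 0.16 / 0.055 = 2.9091
k* = 2.9091^(1/0.68) ≈ 4.8084
y* = (k*)^α = 4.8084^0.32 ≈ 1.6529

y* = 1.65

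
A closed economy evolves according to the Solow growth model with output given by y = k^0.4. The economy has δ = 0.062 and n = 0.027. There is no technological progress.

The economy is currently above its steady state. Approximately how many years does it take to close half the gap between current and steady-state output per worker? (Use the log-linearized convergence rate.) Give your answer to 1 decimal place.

Near the steady state the convergence rate is λ = (1 − α)(n + δ).
λ = (1 − 0.4) × 0.089 = 0.6 × 0.089 = 0.0534
Half-life = ln 2 / λ = 0.6931 / 0.0534 ≈ 12.98 years

half-life ≈ 13.0 years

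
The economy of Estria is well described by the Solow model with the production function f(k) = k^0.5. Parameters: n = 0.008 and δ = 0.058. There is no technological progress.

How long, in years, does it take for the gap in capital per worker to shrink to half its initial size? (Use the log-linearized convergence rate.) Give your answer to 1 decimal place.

about 21.0 years

Near the steady state the convergence rate is λ = (1 − α)(n + δ).
λ = (1 − 0.5) × 0.066 = 0.5 × 0.066 = 0.0330
Half-life = ln 2 / λ = 0.6931 / 0.0330 ≈ 21.00 years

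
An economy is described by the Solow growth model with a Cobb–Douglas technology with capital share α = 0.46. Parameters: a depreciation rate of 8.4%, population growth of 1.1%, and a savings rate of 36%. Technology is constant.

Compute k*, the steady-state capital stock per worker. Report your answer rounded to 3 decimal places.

k* ≈ 11.788

In steady state, investment equals break-even investment: s·k^α = (n + δ)·k.
Dividing both sides by k: k^(1−α) = s / (n + δ).
k^0.54 = 0.36 / (0.011 + 0.084) = 0.36 / 0.095 = 3.7895
k* = 3.7895^(1/0.54) ≈ 11.7882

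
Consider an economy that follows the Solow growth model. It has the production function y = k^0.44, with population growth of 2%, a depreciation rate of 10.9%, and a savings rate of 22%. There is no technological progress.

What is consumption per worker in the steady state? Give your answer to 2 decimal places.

At the steady state, Δk = 0, so s·k^α = (n + δ)·k.
Dividing both sides by k: k^(1−α) = s / (n + δ).
k^0.56 = 0.22 / (0.020 + 0.109) = 0.22 / 0.129 = 1.7054
k* = 1.7054^(1/0.56) ≈ 2.5940
y* = (k*)^α = 2.5940^0.44 ≈ 1.5211
c* = (1 − s)·y* = (1 − 0.22) × 1.5211 ≈ 1.1865

c* = 1.19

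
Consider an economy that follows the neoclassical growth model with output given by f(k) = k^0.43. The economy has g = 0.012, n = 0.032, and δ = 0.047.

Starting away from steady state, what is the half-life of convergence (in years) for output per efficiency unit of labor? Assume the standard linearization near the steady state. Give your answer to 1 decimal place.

Near the steady state the convergence rate is λ = (1 − α)(n + g + δ).
λ = (1 − 0.43) × 0.091 = 0.57 × 0.091 = 0.05187
Half-life = ln 2 / λ = 0.6931 / 0.05187 ≈ 13.36 years

about 13.4 years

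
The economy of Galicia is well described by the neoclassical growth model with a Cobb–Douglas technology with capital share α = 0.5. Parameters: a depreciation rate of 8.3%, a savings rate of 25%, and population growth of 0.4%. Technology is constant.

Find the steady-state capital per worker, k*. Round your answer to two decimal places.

k* = 8.26

Steady state requires s·f(k) = (n + δ)·k, i.e. s·k^α = (n + δ)·k.
Rearranging, k^(1−α) = s / (n + δ).
k^0.5 = 0.25 / (0.004 + 0.083) = 0.25 / 0.087 = 2.8736
k* = 2.8736^(1/0.5) ≈ 8.2576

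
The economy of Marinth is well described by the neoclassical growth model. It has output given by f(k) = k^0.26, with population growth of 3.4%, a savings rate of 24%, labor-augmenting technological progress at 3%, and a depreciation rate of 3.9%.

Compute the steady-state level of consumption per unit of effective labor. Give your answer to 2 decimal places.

c* = 1.02

In steady state, investment equals break-even investment: s·k^α = (n + g + δ)·k.
Dividing both sides by k: k^(1−α) = s / (n + g + δ).
k^0.74 = 0.24 / (0.034 + 0.030 + 0.039) = 0.24 / 0.103 = 2.3301
k* = 2.3301^(1/0.74) ≈ 3.1365
y* = (k*)^α = 3.1365^0.26 ≈ 1.3461
c* = (1 − s)·y* = (1 − 0.24) × 1.3461 ≈ 1.0230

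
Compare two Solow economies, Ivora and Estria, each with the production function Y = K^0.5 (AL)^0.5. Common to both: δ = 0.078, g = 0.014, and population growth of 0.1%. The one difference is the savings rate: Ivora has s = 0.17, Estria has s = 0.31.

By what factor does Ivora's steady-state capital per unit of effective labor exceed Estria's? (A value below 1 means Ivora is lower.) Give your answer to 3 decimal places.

k*_I / k*_E ≈ 0.301

Steady-state k* = [s/(n + g + δ)]^(1/(1−α)), so the ratio is [ (s_I/(n + g + δ)_I) / (s_E/(n + g + δ)_E) ]^2.
s_I/(n + g + δ)_I = 0.17/0.093 = 1.8280; s_E/(n + g + δ)_E = 0.31/0.093 = 3.3333.
Ratio = (1.8280/3.3333)^2 = 0.5484^2 ≈ 0.3007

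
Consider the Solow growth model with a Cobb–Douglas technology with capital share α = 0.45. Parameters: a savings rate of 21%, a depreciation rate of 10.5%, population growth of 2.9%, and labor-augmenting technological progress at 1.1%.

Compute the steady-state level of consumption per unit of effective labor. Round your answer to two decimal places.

In steady state, investment equals break-even investment: s·k^α = (n + g + δ)·k.
Rearranging, k^(1−α) = s / (n + g + δ).
k^0.55 = 0.21 / (0.029 + 0.011 + 0.105) = 0.21 / 0.145 = 1.4483
k* = 1.4483^(1/0.55) ≈ 1.9610
y* = (k*)^α = 1.9610^0.45 ≈ 1.3540
c* = (1 − s)·y* = (1 − 0.21) × 1.3540 ≈ 1.0697

c* ≈ 1.07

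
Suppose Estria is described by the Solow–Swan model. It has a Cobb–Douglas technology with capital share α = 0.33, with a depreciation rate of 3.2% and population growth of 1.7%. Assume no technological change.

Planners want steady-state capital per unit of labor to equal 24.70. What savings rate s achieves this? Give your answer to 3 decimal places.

At the steady state, Δk = 0, so s·k^α = (n + δ)·k.
So s / (n + δ) = (k*)^(1−α) = 24.70^0.67 = 8.5725.
Therefore s = 8.5725 × (n + δ) = 8.5725 × 0.049 = 0.4201.

s ≈ 0.420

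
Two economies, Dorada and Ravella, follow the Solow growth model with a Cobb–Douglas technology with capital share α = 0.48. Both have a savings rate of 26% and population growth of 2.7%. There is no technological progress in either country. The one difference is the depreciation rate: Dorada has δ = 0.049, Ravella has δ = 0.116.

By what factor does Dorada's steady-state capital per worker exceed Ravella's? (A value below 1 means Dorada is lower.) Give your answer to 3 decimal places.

Steady-state k* = [s/(n + δ)]^(1/(1−α)), so the ratio is [ (s_D/(n + δ)_D) / (s_R/(n + δ)_R) ]^1.9231.
s_D/(n + δ)_D = 0.26/0.076 = 3.4211; s_R/(n + δ)_R = 0.26/0.143 = 1.8182.
Ratio = (3.4211/1.8182)^1.9231 = 1.8816^1.9231 ≈ 3.3724

ratio ≈ 3.372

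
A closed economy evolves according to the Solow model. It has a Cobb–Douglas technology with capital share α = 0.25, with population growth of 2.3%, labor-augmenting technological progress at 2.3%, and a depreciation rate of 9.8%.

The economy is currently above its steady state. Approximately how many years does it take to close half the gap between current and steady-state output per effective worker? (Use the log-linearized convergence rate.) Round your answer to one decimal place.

t_½ ≈ 6.4 years

Near the steady state the convergence rate is λ = (1 − α)(n + g + δ).
λ = (1 − 0.25) × 0.144 = 0.75 × 0.144 = 0.1080
Half-life = ln 2 / λ = 0.6931 / 0.1080 ≈ 6.42 years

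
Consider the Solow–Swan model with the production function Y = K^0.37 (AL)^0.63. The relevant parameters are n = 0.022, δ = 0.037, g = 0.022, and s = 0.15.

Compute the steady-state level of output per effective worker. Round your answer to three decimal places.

y* = 1.436

In steady state, investment equals break-even investment: s·k^α = (n + g + δ)·k.
Rearranging, k^(1−α) = s / (n + g + δ).
k^0.63 = 0.15 / (0.022 + 0.022 + 0.037) = 0.15 / 0.081 = 1.8519
k* = 1.8519^(1/0.63) ≈ 2.6594
y* = (k*)^α = 2.6594^0.37 ≈ 1.4361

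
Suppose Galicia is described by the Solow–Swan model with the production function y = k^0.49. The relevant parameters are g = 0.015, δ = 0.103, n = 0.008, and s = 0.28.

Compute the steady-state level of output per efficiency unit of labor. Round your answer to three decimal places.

In steady state, investment equals break-even investment: s·k^α = (n + g + δ)·k.
Rearranging, k^(1−α) = s / (n + g + δ).
k^0.51 = 0.28 / (0.008 + 0.015 + 0.103) = 0.28 / 0.126 = 2.2222
k* = 2.2222^(1/0.51) ≈ 4.7859
y* = (k*)^α = 4.7859^0.49 ≈ 2.1537

y* ≈ 2.154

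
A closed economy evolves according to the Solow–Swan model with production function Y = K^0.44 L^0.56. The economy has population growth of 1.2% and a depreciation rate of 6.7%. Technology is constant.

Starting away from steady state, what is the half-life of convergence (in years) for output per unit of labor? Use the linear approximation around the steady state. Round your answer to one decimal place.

t_½ ≈ 15.7 years

Near the steady state the convergence rate is λ = (1 − α)(n + δ).
λ = (1 − 0.44) × 0.079 = 0.56 × 0.079 = 0.04424
Half-life = ln 2 / λ = 0.6931 / 0.04424 ≈ 15.67 years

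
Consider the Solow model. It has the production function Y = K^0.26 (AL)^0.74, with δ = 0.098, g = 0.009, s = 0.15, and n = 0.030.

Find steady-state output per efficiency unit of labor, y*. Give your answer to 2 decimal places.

y* = 1.03

Steady state requires s·f(k) = (n + g + δ)·k, i.e. s·k^α = (n + g + δ)·k.
Rearranging, k^(1−α) = s / (n + g + δ).
k^0.74 = 0.15 / (0.030 + 0.009 + 0.098) = 0.15 / 0.137 = 1.0949
k* = 1.0949^(1/0.74) ≈ 1.1303
y* = (k*)^α = 1.1303^0.26 ≈ 1.0324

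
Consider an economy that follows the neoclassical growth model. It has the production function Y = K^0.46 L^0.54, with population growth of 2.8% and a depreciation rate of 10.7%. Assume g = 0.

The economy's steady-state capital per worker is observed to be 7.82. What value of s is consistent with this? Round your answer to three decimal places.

s ≈ 0.410

In steady state, investment equals break-even investment: s·k^α = (n + δ)·k.
So s / (n + δ) = (k*)^(1−α) = 7.82^0.54 = 3.0362.
Therefore s = 3.0362 × (n + δ) = 3.0362 × 0.135 = 0.4099.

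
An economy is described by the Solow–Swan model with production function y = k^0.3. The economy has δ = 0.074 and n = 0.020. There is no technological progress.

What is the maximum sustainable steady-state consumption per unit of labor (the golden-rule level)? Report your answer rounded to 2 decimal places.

At the golden rule, f'(k) = n + δ, so α·k^(α−1) = n + δ and k_gold = (α/(n + δ))^(1/(1−α)).
k_gold = (0.3/0.094)^(1/0.7) = 3.1915^1.4286 ≈ 5.2482
c_gold = f(k_gold) − (n + δ)·k_gold = 1.6444 − 0.094×5.2482 ≈ 1.1511

c_gold ≈ 1.15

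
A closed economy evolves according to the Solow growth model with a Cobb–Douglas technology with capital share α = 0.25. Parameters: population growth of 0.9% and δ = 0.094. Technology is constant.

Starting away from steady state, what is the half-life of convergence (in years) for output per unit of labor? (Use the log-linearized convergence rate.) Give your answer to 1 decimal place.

t_½ ≈ 9.0 years

Near the steady state the convergence rate is λ = (1 − α)(n + δ).
λ = (1 − 0.25) × 0.103 = 0.75 × 0.103 = 0.07725
Half-life = ln 2 / λ = 0.6931 / 0.07725 ≈ 8.97 years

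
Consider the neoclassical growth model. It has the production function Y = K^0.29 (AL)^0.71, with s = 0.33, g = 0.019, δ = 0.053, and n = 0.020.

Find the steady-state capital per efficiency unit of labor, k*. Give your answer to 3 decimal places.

At the steady state, Δk = 0, so s·k^α = (n + g + δ)·k.
Dividing both sides by k: k^(1−α) = s / (n + g + δ).
k^0.71 = 0.33 / (0.020 + 0.019 + 0.053) = 0.33 / 0.092 = 3.5870
k* = 3.5870^(1/0.71) ≈ 6.0438

k* = 6.044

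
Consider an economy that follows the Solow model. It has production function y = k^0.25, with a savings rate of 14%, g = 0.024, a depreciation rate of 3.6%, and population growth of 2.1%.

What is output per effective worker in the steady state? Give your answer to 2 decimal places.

In steady state, investment equals break-even investment: s·k^α = (n + g + δ)·k.
Dividing both sides by k: k^(1−α) = s / (n + g + δ).
k^0.75 = 0.14 / (0.021 + 0.024 + 0.036) = 0.14 / 0.081 = 1.7284
k* = 1.7284^(1/0.75) ≈ 2.0742
y* = (k*)^α = 2.0742^0.25 ≈ 1.2001

y* ≈ 1.20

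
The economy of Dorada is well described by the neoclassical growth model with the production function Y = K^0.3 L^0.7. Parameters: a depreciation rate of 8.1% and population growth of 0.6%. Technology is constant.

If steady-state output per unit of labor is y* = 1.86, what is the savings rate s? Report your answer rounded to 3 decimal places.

s ≈ 0.370

At the steady state, Δk = 0, so s·k^α = (n + δ)·k.
Since y* = [s/(n + δ)]^(α/(1−α)), we have s/(n + δ) = (y*)^((1−α)/α) = 1.86^2.3333 = 4.2546.
Therefore s = 4.2546 × (n + δ) = 4.2546 × 0.087 = 0.3702.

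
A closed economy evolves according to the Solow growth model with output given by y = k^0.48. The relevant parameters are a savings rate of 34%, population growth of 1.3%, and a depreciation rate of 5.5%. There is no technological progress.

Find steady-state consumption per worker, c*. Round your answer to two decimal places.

At the steady state, Δk = 0, so s·k^α = (n + δ)·k.
Rearranging, k^(1−α) = s / (n + δ).
k^0.52 = 0.34 / (0.013 + 0.055) = 0.34 / 0.068 = 5.0000
k* = 5.0000^(1/0.52) ≈ 22.0888
y* = (k*)^α = 22.0888^0.48 ≈ 4.4178
c* = (1 − s)·y* = (1 − 0.34) × 4.4178 ≈ 2.9157

c* ≈ 2.92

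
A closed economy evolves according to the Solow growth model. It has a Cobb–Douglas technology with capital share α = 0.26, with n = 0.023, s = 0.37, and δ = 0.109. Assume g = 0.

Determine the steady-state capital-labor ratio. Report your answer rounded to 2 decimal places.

k* ≈ 4.03

In steady state, investment equals break-even investment: s·k^α = (n + δ)·k.
Dividing both sides by k: k^(1−α) = s / (n + δ).
k^0.74 = 0.37 / (0.023 + 0.109) = 0.37 / 0.132 = 2.8030
k* = 2.8030^(1/0.74) ≈ 4.0262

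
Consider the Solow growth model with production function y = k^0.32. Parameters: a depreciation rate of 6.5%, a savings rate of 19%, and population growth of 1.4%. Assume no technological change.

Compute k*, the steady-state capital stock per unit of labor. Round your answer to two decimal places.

k* = 3.63

At the steady state, Δk = 0, so s·k^α = (n + δ)·k.
Rearranging, k^(1−α) = s / (n + δ).
k^0.68 = 0.19 / (0.014 + 0.065) = 0.19 / 0.079 = 2.4051
k* = 2.4051^(1/0.68) ≈ 3.6349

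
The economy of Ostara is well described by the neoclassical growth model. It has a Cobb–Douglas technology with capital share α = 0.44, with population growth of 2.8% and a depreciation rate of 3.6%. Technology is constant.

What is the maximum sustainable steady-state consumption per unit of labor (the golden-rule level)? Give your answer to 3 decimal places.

At the golden rule, f'(k) = n + δ, so α·k^(α−1) = n + δ and k_gold = (α/(n + δ))^(1/(1−α)).
k_gold = (0.44/0.064)^(1/0.56) = 6.8750^1.7857 ≈ 31.2693
c_gold = f(k_gold) − (n + δ)·k_gold = 4.5483 − 0.064×31.2693 ≈ 2.5471

c_gold ≈ 2.547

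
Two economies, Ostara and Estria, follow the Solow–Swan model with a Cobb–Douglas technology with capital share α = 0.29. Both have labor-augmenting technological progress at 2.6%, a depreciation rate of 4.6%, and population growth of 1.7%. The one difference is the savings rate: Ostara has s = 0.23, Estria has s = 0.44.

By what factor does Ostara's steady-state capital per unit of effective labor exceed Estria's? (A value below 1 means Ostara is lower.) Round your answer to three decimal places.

k*_O / k*_E ≈ 0.401

Steady-state k* = [s/(n + g + δ)]^(1/(1−α)), so the ratio is [ (s_O/(n + g + δ)_O) / (s_E/(n + g + δ)_E) ]^1.4085.
s_O/(n + g + δ)_O = 0.23/0.089 = 2.5843; s_E/(n + g + δ)_E = 0.44/0.089 = 4.9438.
Ratio = (2.5843/4.9438)^1.4085 = 0.5227^1.4085 ≈ 0.4010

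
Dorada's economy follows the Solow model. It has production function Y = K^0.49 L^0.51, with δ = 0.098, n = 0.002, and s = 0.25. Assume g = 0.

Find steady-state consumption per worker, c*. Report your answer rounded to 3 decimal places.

c* = 1.809

In steady state, investment equals break-even investment: s·k^α = (n + δ)·k.
Rearranging, k^(1−α) = s / (n + δ).
k^0.51 = 0.25 / (0.002 + 0.098) = 0.25 / 0.100 = 2.5000
k* = 2.5000^(1/0.51) ≈ 6.0294
y* = (k*)^α = 6.0294^0.49 ≈ 2.4118
c* = (1 − s)·y* = (1 − 0.25) × 2.4118 ≈ 1.8089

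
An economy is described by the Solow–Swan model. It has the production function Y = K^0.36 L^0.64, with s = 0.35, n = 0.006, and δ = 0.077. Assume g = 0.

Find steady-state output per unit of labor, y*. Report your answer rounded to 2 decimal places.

y* ≈ 2.25

At the steady state, Δk = 0, so s·k^α = (n + δ)·k.
Dividing both sides by k: k^(1−α) = s / (n + δ).
k^0.64 = 0.35 / (0.006 + 0.077) = 0.35 / 0.083 = 4.2169
k* = 4.2169^(1/0.64) ≈ 9.4744
y* = (k*)^α = 9.4744^0.36 ≈ 2.2468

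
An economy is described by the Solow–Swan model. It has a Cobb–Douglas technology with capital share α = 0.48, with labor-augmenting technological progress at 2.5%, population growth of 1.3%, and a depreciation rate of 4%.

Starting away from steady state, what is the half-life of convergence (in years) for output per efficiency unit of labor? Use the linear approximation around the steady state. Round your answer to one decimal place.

Near the steady state the convergence rate is λ = (1 − α)(n + g + δ).
λ = (1 − 0.48) × 0.078 = 0.52 × 0.078 = 0.04056
Half-life = ln 2 / λ = 0.6931 / 0.04056 ≈ 17.09 years

t_½ ≈ 17.1 years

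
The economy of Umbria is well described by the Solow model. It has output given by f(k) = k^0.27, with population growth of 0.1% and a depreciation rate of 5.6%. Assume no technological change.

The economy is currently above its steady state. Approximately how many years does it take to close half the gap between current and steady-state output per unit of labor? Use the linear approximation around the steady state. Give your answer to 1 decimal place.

about 16.7 years

Near the steady state the convergence rate is λ = (1 − α)(n + δ).
λ = (1 − 0.27) × 0.057 = 0.73 × 0.057 = 0.04161
Half-life = ln 2 / λ = 0.6931 / 0.04161 ≈ 16.66 years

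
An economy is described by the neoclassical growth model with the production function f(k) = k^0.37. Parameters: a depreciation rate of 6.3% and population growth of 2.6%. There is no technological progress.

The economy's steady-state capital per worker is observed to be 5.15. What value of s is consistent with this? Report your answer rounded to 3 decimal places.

At the steady state, Δk = 0, so s·k^α = (n + δ)·k.
So s / (n + δ) = (k*)^(1−α) = 5.15^0.63 = 2.8083.
Therefore s = 2.8083 × (n + δ) = 2.8083 × 0.089 = 0.2499.

s ≈ 0.250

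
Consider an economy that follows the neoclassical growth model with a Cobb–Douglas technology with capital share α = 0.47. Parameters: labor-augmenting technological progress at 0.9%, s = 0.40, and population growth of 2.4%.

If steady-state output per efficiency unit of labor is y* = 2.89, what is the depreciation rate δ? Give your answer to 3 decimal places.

δ ≈ 0.088

Steady state requires s·f(k) = (n + g + δ)·k, i.e. s·k^α = (n + g + δ)·k.
Since y* = [s/(n + g + δ)]^(α/(1−α)), we have s/(n + g + δ) = (y*)^((1−α)/α) = 2.89^1.1277 = 3.3094.
Therefore n + g + δ = s / 3.3094 = 0.40 / 3.3094 = 0.1209, so δ = 0.1209 − 0.033 = 0.0879.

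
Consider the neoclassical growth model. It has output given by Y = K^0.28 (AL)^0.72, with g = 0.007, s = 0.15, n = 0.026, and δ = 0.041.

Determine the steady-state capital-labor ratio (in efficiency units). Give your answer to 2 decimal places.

k* ≈ 2.67

In steady state, investment equals break-even investment: s·k^α = (n + g + δ)·k.
Rearranging, k^(1−α) = s / (n + g + δ).
k^0.72 = 0.15 / (0.026 + 0.007 + 0.041) = 0.15 / 0.074 = 2.0270
k* = 2.0270^(1/0.72) ≈ 2.6680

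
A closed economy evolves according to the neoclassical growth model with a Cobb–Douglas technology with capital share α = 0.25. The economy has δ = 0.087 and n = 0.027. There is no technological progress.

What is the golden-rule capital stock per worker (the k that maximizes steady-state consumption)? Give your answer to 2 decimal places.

The golden rule sets f'(k) = n + δ, i.e. α·k^(α−1) = n + δ.
So k^(1−α) = α / (n + δ) = 0.25 / 0.114 = 2.1930.
k_gold = 2.1930^(1/0.75) ≈ 2.8492

k_gold ≈ 2.85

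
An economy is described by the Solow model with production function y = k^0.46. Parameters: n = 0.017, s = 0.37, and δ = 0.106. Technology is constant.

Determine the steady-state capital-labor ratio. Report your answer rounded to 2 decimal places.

k* ≈ 7.69

Steady state requires s·f(k) = (n + δ)·k, i.e. s·k^α = (n + δ)·k.
Rearranging, k^(1−α) = s / (n + δ).
k^0.54 = 0.37 / (0.017 + 0.106) = 0.37 / 0.123 = 3.0081
k* = 3.0081^(1/0.54) ≈ 7.6865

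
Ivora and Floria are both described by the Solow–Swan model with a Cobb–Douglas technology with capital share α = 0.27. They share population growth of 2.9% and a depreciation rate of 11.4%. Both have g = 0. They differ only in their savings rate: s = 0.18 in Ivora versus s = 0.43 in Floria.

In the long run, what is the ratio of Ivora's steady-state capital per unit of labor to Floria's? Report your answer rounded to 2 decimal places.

Steady-state k* = [s/(n + δ)]^(1/(1−α)), so the ratio is [ (s_I/(n + δ)_I) / (s_F/(n + δ)_F) ]^1.3699.
s_I/(n + δ)_I = 0.18/0.143 = 1.2587; s_F/(n + δ)_F = 0.43/0.143 = 3.0070.
Ratio = (1.2587/3.0070)^1.3699 = 0.4186^1.3699 ≈ 0.3033

k*_I / k*_F ≈ 0.30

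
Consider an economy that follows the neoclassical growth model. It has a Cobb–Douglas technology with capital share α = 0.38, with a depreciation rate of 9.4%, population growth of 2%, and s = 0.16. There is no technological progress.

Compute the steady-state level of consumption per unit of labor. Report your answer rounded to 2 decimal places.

In steady state, investment equals break-even investment: s·k^α = (n + δ)·k.
Dividing both sides by k: k^(1−α) = s / (n + δ).
k^0.62 = 0.16 / (0.020 + 0.094) = 0.16 / 0.114 = 1.4035
k* = 1.4035^(1/0.62) ≈ 1.7276
y* = (k*)^α = 1.7276^0.38 ≈ 1.2309
c* = (1 − s)·y* = (1 − 0.16) × 1.2309 ≈ 1.0340

c* = 1.03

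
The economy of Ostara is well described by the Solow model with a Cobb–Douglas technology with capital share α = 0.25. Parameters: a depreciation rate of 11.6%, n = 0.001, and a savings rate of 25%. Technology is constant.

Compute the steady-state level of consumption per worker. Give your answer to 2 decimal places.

c* = 0.97

Steady state requires s·f(k) = (n + δ)·k, i.e. s·k^α = (n + δ)·k.
Rearranging, k^(1−α) = s / (n + δ).
k^0.75 = 0.25 / (0.001 + 0.116) = 0.25 / 0.117 = 2.1368
k* = 2.1368^(1/0.75) ≈ 2.7522
y* = (k*)^α = 2.7522^0.25 ≈ 1.2880
c* = (1 − s)·y* = (1 − 0.25) × 1.2880 ≈ 0.9660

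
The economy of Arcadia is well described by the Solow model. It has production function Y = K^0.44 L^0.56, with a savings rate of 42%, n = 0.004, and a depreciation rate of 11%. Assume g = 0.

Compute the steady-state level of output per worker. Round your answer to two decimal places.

In steady state, investment equals break-even investment: s·k^α = (n + δ)·k.
Dividing both sides by k: k^(1−α) = s / (n + δ).
k^0.56 = 0.42 / (0.004 + 0.110) = 0.42 / 0.114 = 3.6842
k* = 3.6842^(1/0.56) ≈ 10.2642
y* = (k*)^α = 10.2642^0.44 ≈ 2.7860

y* = 2.79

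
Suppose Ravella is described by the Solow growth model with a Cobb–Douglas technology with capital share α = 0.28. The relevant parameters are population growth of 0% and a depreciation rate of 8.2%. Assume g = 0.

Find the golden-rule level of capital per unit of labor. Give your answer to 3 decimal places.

The golden rule sets f'(k) = n + δ, i.e. α·k^(α−1) = n + δ.
So k^(1−α) = α / (n + δ) = 0.28 / 0.082 = 3.4146.
k_gold = 3.4146^(1/0.72) ≈ 5.5049

k_gold ≈ 5.505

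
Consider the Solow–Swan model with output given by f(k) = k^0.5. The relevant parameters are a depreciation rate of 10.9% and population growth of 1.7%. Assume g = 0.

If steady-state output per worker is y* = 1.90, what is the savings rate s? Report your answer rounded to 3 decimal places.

s ≈ 0.239

Steady state requires s·f(k) = (n + δ)·k, i.e. s·k^α = (n + δ)·k.
Since y* = [s/(n + δ)]^(α/(1−α)), we have s/(n + δ) = (y*)^((1−α)/α) = 1.90^1 = 1.9000.
Therefore s = 1.9000 × (n + δ) = 1.9000 × 0.126 = 0.2394.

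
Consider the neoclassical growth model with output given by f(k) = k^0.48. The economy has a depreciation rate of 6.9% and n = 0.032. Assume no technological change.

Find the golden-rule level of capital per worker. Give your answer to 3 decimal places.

k_gold ≈ 20.034

The golden rule sets f'(k) = n + δ, i.e. α·k^(α−1) = n + δ.
So k^(1−α) = α / (n + δ) = 0.48 / 0.101 = 4.7525.
k_gold = 4.7525^(1/0.52) ≈ 20.0343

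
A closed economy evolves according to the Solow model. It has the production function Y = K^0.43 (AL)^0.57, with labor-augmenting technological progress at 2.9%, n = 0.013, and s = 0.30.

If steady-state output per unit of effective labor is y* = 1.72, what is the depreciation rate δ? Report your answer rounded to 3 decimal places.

δ ≈ 0.104

At the steady state, Δk = 0, so s·k^α = (n + g + δ)·k.
Since y* = [s/(n + g + δ)]^(α/(1−α)), we have s/(n + g + δ) = (y*)^((1−α)/α) = 1.72^1.3256 = 2.0522.
Therefore n + g + δ = s / 2.0522 = 0.30 / 2.0522 = 0.1462, so δ = 0.1462 − 0.042 = 0.1042.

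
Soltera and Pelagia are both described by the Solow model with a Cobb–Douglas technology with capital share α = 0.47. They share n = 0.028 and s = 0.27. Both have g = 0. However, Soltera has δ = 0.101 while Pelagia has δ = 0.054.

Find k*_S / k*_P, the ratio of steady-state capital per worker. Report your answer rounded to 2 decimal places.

k*_S / k*_P ≈ 0.43

Steady-state k* = [s/(n + δ)]^(1/(1−α)), so the ratio is [ (s_S/(n + δ)_S) / (s_P/(n + δ)_P) ]^1.8868.
s_S/(n + δ)_S = 0.27/0.129 = 2.0930; s_P/(n + δ)_P = 0.27/0.082 = 3.2927.
Ratio = (2.0930/3.2927)^1.8868 = 0.6356^1.8868 ≈ 0.4253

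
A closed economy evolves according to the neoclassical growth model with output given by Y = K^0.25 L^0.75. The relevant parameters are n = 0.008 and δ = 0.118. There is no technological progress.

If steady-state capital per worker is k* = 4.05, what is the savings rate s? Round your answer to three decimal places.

s ≈ 0.360

Steady state requires s·f(k) = (n + δ)·k, i.e. s·k^α = (n + δ)·k.
So s / (n + δ) = (k*)^(1−α) = 4.05^0.75 = 2.8549.
Therefore s = 2.8549 × (n + δ) = 2.8549 × 0.126 = 0.3597.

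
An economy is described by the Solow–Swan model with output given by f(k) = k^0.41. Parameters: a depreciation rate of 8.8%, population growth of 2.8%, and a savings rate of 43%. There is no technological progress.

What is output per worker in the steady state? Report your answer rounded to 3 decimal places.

At the steady state, Δk = 0, so s·k^α = (n + δ)·k.
Dividing both sides by k: k^(1−α) = s / (n + δ).
k^0.59 = 0.43 / (0.028 + 0.088) = 0.43 / 0.116 = 3.7069
k* = 3.7069^(1/0.59) ≈ 9.2135
y* = (k*)^α = 9.2135^0.41 ≈ 2.4855

y* = 2.486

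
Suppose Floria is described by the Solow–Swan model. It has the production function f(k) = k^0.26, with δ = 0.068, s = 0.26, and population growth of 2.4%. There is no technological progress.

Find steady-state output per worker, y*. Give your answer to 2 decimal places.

y* = 1.44

In steady state, investment equals break-even investment: s·k^α = (n + δ)·k.
Dividing both sides by k: k^(1−α) = s / (n + δ).
k^0.74 = 0.26 / (0.024 + 0.068) = 0.26 / 0.092 = 2.8261
k* = 2.8261^(1/0.74) ≈ 4.0711
y* = (k*)^α = 4.0711^0.26 ≈ 1.4405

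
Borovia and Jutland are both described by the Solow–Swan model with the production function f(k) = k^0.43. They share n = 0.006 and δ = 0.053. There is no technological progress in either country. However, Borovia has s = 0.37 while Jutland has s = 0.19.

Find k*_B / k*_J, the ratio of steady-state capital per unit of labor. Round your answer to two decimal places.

Steady-state k* = [s/(n + δ)]^(1/(1−α)), so the ratio is [ (s_B/(n + δ)_B) / (s_J/(n + δ)_J) ]^1.7544.
s_B/(n + δ)_B = 0.37/0.059 = 6.2712; s_J/(n + δ)_J = 0.19/0.059 = 3.2203.
Ratio = (6.2712/3.2203)^1.7544 = 1.9474^1.7544 ≈ 3.2197

k*_B / k*_J ≈ 3.22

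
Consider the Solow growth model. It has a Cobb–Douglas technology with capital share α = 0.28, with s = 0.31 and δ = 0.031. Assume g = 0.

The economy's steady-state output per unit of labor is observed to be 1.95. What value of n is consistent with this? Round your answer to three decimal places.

n ≈ 0.025

Steady state requires s·f(k) = (n + δ)·k, i.e. s·k^α = (n + δ)·k.
Since y* = [s/(n + δ)]^(α/(1−α)), we have s/(n + δ) = (y*)^((1−α)/α) = 1.95^2.5714 = 5.5692.
Therefore n + δ = s / 5.5692 = 0.31 / 5.5692 = 0.0557, so n = 0.0557 − 0.031 = 0.0247.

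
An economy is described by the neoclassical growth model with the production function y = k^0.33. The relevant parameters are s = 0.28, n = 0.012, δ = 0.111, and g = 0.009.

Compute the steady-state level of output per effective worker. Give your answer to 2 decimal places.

In steady state, investment equals break-even investment: s·k^α = (n + g + δ)·k.
Dividing both sides by k: k^(1−α) = s / (n + g + δ).
k^0.67 = 0.28 / (0.012 + 0.009 + 0.111) = 0.28 / 0.132 = 2.1212
k* = 2.1212^(1/0.67) ≈ 3.0721
y* = (k*)^α = 3.0721^0.33 ≈ 1.4483

y* = 1.45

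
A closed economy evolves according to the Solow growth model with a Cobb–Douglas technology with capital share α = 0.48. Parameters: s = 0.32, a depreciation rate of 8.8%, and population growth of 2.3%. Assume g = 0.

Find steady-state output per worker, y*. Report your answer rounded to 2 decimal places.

y* ≈ 2.66

At the steady state, Δk = 0, so s·k^α = (n + δ)·k.
Dividing both sides by k: k^(1−α) = s / (n + δ).
k^0.52 = 0.32 / (0.023 + 0.088) = 0.32 / 0.111 = 2.8829
k* = 2.8829^(1/0.52) ≈ 7.6610
y* = (k*)^α = 7.6610^0.48 ≈ 2.6574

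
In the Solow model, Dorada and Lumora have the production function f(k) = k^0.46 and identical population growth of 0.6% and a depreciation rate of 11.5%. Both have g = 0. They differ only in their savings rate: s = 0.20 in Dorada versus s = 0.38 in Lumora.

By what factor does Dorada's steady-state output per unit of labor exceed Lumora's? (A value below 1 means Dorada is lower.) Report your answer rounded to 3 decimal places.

Steady-state y* = [s/(n + δ)]^(α/(1−α)), so the ratio is [ (s_D/(n + δ)_D) / (s_L/(n + δ)_L) ]^0.8519.
s_D/(n + δ)_D = 0.20/0.121 = 1.6529; s_L/(n + δ)_L = 0.38/0.121 = 3.1405.
Ratio = (1.6529/3.1405)^0.8519 = 0.5263^0.8519 ≈ 0.5788

ratio ≈ 0.579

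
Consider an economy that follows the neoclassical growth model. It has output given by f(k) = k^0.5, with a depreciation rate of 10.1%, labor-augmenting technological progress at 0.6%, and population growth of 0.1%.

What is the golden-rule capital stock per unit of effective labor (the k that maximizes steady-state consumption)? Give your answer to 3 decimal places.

The golden rule sets f'(k) = n + g + δ, i.e. α·k^(α−1) = n + g + δ.
So k^(1−α) = α / (n + g + δ) = 0.5 / 0.108 = 4.6296.
k_gold = 4.6296^(1/0.5) ≈ 21.4332

k_gold ≈ 21.433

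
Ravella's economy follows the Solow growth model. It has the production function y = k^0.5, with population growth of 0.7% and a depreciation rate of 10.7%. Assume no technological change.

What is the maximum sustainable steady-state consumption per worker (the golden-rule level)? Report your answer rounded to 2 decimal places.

c_gold ≈ 2.19

At the golden rule, f'(k) = n + δ, so α·k^(α−1) = n + δ and k_gold = (α/(n + δ))^(1/(1−α)).
k_gold = (0.5/0.114)^(1/0.5) = 4.3860^2 ≈ 19.2370
c_gold = f(k_gold) − (n + δ)·k_gold = 4.3860 − 0.114×19.2370 ≈ 2.1930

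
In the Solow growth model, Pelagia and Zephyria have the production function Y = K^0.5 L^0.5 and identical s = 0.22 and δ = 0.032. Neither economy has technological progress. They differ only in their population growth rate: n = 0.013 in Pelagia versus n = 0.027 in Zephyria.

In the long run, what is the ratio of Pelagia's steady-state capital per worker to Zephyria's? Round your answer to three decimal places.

Steady-state k* = [s/(n + δ)]^(1/(1−α)), so the ratio is [ (s_P/(n + δ)_P) / (s_Z/(n + δ)_Z) ]^2.
s_P/(n + δ)_P = 0.22/0.045 = 4.8889; s_Z/(n + δ)_Z = 0.22/0.059 = 3.7288.
Ratio = (4.8889/3.7288)^2 = 1.3111^2 ≈ 1.7190

ratio ≈ 1.719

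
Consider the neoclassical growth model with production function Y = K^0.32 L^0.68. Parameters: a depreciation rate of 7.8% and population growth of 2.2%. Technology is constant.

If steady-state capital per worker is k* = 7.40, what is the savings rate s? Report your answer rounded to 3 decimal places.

In steady state, investment equals break-even investment: s·k^α = (n + δ)·k.
So s / (n + δ) = (k*)^(1−α) = 7.40^0.68 = 3.9001.
Therefore s = 3.9001 × (n + δ) = 3.9001 × 0.100 = 0.3900.

s ≈ 0.390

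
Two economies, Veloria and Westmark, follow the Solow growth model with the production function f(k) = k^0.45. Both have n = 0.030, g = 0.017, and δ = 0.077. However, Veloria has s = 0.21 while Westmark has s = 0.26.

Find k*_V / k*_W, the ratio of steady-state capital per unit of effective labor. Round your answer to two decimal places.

Steady-state k* = [s/(n + g + δ)]^(1/(1−α)), so the ratio is [ (s_V/(n + g + δ)_V) / (s_W/(n + g + δ)_W) ]^1.8182.
s_V/(n + g + δ)_V = 0.21/0.124 = 1.6935; s_W/(n + g + δ)_W = 0.26/0.124 = 2.0968.
Ratio = (1.6935/2.0968)^1.8182 = 0.8077^1.8182 ≈ 0.6782

k*_V / k*_W ≈ 0.68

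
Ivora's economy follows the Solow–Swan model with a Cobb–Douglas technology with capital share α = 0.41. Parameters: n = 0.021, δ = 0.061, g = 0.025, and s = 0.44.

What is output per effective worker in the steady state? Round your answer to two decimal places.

y* = 2.67

Steady state requires s·f(k) = (n + g + δ)·k, i.e. s·k^α = (n + g + δ)·k.
Dividing both sides by k: k^(1−α) = s / (n + g + δ).
k^0.59 = 0.44 / (0.021 + 0.025 + 0.061) = 0.44 / 0.107 = 4.1121
k* = 4.1121^(1/0.59) ≈ 10.9846
y* = (k*)^α = 10.9846^0.41 ≈ 2.6713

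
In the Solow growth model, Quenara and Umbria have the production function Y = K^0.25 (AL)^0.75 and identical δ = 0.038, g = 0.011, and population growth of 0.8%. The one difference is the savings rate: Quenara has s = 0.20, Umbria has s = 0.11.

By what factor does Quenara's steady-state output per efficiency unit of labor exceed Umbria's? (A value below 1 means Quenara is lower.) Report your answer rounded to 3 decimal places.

y*_Q / y*_U ≈ 1.221

Steady-state y* = [s/(n + g + δ)]^(α/(1−α)), so the ratio is [ (s_Q/(n + g + δ)_Q) / (s_U/(n + g + δ)_U) ]^0.3333.
s_Q/(n + g + δ)_Q = 0.20/0.057 = 3.5088; s_U/(n + g + δ)_U = 0.11/0.057 = 1.9298.
Ratio = (3.5088/1.9298)^0.3333 = 1.8182^0.3333 ≈ 1.2205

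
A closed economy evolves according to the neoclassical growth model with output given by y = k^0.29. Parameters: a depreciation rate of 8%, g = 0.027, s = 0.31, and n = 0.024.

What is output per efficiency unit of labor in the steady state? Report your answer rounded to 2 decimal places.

Steady state requires s·f(k) = (n + g + δ)·k, i.e. s·k^α = (n + g + δ)·k.
Dividing both sides by k: k^(1−α) = s / (n + g + δ).
k^0.71 = 0.31 / (0.024 + 0.027 + 0.080) = 0.31 / 0.131 = 2.3664
k* = 2.3664^(1/0.71) ≈ 3.3642
y* = (k*)^α = 3.3642^0.29 ≈ 1.4217

y* = 1.42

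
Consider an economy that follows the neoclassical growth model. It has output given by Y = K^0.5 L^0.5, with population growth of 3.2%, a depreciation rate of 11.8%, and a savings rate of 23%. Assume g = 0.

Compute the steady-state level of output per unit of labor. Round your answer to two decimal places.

At the steady state, Δk = 0, so s·k^α = (n + δ)·k.
Dividing both sides by k: k^(1−α) = s / (n + δ).
k^0.5 = 0.23 / (0.032 + 0.118) = 0.23 / 0.150 = 1.5333
k* = 1.5333^(1/0.5) ≈ 2.3510
y* = (k*)^α = 2.3510^0.5 ≈ 1.5333

y* = 1.53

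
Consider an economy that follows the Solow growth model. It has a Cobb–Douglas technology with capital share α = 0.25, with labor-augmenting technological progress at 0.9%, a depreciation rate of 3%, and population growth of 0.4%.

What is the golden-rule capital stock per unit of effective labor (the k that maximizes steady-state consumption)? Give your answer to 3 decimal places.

The golden rule sets f'(k) = n + g + δ, i.e. α·k^(α−1) = n + g + δ.
So k^(1−α) = α / (n + g + δ) = 0.25 / 0.043 = 5.8140.
k_gold = 5.8140^(1/0.75) ≈ 10.4544

k_gold ≈ 10.454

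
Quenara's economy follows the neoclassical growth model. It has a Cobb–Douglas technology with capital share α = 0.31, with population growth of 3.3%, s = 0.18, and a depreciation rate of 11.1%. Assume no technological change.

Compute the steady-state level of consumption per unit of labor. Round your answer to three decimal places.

In steady state, investment equals break-even investment: s·k^α = (n + δ)·k.
Dividing both sides by k: k^(1−α) = s / (n + δ).
k^0.69 = 0.18 / (0.033 + 0.111) = 0.18 / 0.144 = 1.2500
k* = 1.2500^(1/0.69) ≈ 1.3818
y* = (k*)^α = 1.3818^0.31 ≈ 1.1054
c* = (1 − s)·y* = (1 − 0.18) × 1.1054 ≈ 0.9064

c* ≈ 0.906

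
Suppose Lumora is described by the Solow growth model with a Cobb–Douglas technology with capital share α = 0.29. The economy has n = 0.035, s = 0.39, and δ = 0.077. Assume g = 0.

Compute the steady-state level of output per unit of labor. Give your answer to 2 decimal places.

At the steady state, Δk = 0, so s·k^α = (n + δ)·k.
Dividing both sides by k: k^(1−α) = s / (n + δ).
k^0.71 = 0.39 / (0.035 + 0.077) = 0.39 / 0.112 = 3.4821
k* = 3.4821^(1/0.71) ≈ 5.7964
y* = (k*)^α = 5.7964^0.29 ≈ 1.6646

y* = 1.66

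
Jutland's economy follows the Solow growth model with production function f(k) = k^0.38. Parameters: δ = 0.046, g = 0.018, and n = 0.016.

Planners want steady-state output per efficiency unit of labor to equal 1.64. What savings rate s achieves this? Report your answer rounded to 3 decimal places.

s ≈ 0.179

Steady state requires s·f(k) = (n + g + δ)·k, i.e. s·k^α = (n + g + δ)·k.
Since y* = [s/(n + g + δ)]^(α/(1−α)), we have s/(n + g + δ) = (y*)^((1−α)/α) = 1.64^1.6316 = 2.2415.
Therefore s = 2.2415 × (n + g + δ) = 2.2415 × 0.080 = 0.1793.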